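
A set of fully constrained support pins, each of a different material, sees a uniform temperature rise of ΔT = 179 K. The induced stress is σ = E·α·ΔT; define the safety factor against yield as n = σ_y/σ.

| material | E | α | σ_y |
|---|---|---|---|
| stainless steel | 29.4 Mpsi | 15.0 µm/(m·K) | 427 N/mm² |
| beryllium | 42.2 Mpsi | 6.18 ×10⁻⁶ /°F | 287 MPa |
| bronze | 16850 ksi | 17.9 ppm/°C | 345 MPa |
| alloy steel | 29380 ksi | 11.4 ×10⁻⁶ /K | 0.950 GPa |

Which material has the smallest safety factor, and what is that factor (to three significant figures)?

beryllium, n = 0.495

Per material, after unit conversion:
  stainless steel: E = 202.7, α = 15.0, σ_y = 427.0 → σ = 544 MPa, n = 0.785
  beryllium: E = 291.0, α = 11.1, σ_y = 287.0 → σ = 579 MPa, n = 0.495
  bronze: E = 116.2, α = 17.9, σ_y = 345.0 → σ = 372 MPa, n = 0.927
  alloy steel: E = 202.6, α = 11.4, σ_y = 950.0 → σ = 413 MPa, n = 2.30
Smallest n: beryllium with n = 0.495.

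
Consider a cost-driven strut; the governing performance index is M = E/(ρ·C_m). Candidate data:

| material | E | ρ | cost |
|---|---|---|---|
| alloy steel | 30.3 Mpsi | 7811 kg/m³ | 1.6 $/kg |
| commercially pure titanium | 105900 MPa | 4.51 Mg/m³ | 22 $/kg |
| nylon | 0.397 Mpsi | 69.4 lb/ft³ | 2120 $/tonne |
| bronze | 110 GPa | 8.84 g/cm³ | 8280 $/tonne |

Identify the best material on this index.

alloy steel

In SI units:
  alloy steel: E = 208.9 GPa, ρ = 7811 kg/m³, cost = 1.600 $/kg
  commercially pure titanium: E = 105.9 GPa, ρ = 4510 kg/m³, cost = 22.00 $/kg
  nylon: E = 2.737 GPa, ρ = 1112 kg/m³, cost = 2.120 $/kg
  bronze: E = 110.0 GPa, ρ = 8840 kg/m³, cost = 8.280 $/kg
  alloy steel: M = 16.7 MN·m per $
  bronze: M = 1.50 MN·m per $
  nylon: M = 1.16 MN·m per $
  commercially pure titanium: M = 1.07 MN·m per $
Highest index: alloy steel.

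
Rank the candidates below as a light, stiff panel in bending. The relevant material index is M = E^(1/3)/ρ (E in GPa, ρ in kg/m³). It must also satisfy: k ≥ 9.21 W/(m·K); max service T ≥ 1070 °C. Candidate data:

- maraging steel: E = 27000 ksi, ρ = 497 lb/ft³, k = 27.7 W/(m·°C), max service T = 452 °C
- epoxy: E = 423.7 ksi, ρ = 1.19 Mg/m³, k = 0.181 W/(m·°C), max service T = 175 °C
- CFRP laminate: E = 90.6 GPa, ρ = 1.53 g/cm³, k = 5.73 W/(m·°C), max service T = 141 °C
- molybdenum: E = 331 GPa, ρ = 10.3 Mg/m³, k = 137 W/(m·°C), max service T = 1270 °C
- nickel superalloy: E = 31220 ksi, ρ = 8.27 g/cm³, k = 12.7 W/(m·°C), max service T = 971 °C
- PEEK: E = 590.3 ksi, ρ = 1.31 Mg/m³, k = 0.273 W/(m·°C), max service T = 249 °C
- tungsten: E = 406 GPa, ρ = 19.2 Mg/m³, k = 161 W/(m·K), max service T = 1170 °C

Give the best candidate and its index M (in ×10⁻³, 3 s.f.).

Screen on constraints: k ≥ 9.21 W/(m·K); max service T ≥ 1070 °C. Survivors: molybdenum, tungsten.
After converting to SI:
  molybdenum: E = 331.0 GPa, ρ = 10300 kg/m³
  tungsten: E = 406.0 GPa, ρ = 19200 kg/m³
  molybdenum: M = 0.672×10⁻³
  tungsten: M = 0.386×10⁻³
Molybdenum has the largest M.

molybdenum, M = 0.672×10⁻³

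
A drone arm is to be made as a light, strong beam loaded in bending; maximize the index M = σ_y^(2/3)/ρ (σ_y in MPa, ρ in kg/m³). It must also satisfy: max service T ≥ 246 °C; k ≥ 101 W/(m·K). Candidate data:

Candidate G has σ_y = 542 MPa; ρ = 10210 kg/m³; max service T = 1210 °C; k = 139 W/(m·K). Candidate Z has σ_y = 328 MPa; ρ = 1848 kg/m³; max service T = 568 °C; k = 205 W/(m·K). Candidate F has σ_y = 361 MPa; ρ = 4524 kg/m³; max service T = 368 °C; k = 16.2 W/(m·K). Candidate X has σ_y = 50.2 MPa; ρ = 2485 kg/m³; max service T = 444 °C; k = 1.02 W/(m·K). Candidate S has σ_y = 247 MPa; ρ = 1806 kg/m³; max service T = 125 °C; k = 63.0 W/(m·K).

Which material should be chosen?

Screen on constraints: max service T ≥ 246 °C; k ≥ 101 W/(m·K). Survivors: candidate G, candidate Z.
Evaluate M for each candidate:
  candidate Z: M = 25.7×10⁻³
  candidate G: M = 6.51×10⁻³
The maximum is for candidate Z.

candidate Z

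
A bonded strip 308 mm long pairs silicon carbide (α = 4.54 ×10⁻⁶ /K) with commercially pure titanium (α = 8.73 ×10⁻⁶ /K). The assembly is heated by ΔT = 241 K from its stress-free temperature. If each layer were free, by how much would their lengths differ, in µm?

Δα = |4.54 − 8.73|×10⁻⁶/K = 4.19×10⁻⁶/K.
ΔL_mismatch = Δα·L·ΔT = 4.19×10⁻⁶ × 308.0 mm × 241.0 K = 311 µm.

311 µm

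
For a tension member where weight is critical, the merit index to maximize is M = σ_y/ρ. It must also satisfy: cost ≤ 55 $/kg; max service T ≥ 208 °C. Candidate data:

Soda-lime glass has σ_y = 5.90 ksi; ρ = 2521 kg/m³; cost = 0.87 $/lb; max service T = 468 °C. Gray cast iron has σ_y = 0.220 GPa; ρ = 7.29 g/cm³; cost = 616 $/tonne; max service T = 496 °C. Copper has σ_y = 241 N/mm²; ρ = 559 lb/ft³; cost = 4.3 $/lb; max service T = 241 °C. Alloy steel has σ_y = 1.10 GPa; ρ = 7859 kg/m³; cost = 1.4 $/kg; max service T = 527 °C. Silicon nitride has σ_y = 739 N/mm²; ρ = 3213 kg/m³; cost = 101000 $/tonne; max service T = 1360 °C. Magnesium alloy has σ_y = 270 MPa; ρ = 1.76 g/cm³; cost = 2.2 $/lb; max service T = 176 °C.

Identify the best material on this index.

Screen on constraints: cost ≤ 55 $/kg; max service T ≥ 208 °C. Survivors: soda-lime glass, gray cast iron, copper, alloy steel.
Normalizing units and computing the index:
  soda-lime glass: σ_y = 40.68 MPa, ρ = 2521 kg/m³
  gray cast iron: σ_y = 220.0 MPa, ρ = 7290 kg/m³
  copper: σ_y = 241.0 MPa, ρ = 8954 kg/m³
  alloy steel: σ_y = 1100 MPa, ρ = 7859 kg/m³
  alloy steel: M = 140 kN·m/kg
  gray cast iron: M = 30.2 kN·m/kg
  copper: M = 26.9 kN·m/kg
  soda-lime glass: M = 16.1 kN·m/kg
Highest index: alloy steel.

alloy steel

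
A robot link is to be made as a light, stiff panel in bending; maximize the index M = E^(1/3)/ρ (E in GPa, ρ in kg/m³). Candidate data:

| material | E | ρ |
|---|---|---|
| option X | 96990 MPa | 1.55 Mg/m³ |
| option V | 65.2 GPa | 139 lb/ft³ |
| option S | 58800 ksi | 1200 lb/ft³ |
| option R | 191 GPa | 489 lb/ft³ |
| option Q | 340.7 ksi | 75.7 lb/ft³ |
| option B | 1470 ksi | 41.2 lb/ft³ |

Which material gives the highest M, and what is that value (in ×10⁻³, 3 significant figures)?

In SI units:
  option X: E = 96.99 GPa, ρ = 1550 kg/m³
  option V: E = 65.20 GPa, ρ = 2227 kg/m³
  option S: E = 405.4 GPa, ρ = 19220 kg/m³
  option R: E = 191.0 GPa, ρ = 7833 kg/m³
  option Q: E = 2.349 GPa, ρ = 1213 kg/m³
  option B: E = 10.14 GPa, ρ = 660.0 kg/m³
  option B: M = 3.28×10⁻³
  option X: M = 2.96×10⁻³
  option V: M = 1.81×10⁻³
  option Q: M = 1.10×10⁻³
  option R: M = 0.735×10⁻³
  option S: M = 0.385×10⁻³
Option B ranks first.

option B, M = 3.28×10⁻³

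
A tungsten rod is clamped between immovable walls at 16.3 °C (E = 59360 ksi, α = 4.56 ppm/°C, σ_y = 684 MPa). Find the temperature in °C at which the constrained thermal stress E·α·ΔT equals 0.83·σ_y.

320 °C

E = 59360 ksi = 409.3 GPa.
E·α·ΔT = 567.7 MPa ⇒ ΔT = 567.7 / (409.3×10³ × 4.56×10⁻⁶) = 304.2 K.
T = 16.3 + 304.2 = 320.5 °C.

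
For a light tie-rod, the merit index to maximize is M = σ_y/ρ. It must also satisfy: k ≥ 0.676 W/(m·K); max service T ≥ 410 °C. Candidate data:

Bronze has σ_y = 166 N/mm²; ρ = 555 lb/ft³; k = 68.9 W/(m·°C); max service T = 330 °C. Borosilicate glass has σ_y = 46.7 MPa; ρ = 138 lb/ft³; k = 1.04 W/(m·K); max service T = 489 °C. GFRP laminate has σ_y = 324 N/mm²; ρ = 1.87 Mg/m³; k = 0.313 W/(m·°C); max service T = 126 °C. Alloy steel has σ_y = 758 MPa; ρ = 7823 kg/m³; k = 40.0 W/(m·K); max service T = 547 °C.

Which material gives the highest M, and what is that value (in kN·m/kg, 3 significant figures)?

alloy steel, M = 96.9 kN·m/kg

Screen on constraints: k ≥ 0.676 W/(m·K); max service T ≥ 410 °C. Survivors: borosilicate glass, alloy steel.
Normalizing units and computing the index:
  borosilicate glass: σ_y = 46.70 MPa, ρ = 2211 kg/m³
  alloy steel: σ_y = 758.0 MPa, ρ = 7823 kg/m³
  alloy steel: M = 96.9 kN·m/kg
  borosilicate glass: M = 21.1 kN·m/kg
Alloy steel ranks first.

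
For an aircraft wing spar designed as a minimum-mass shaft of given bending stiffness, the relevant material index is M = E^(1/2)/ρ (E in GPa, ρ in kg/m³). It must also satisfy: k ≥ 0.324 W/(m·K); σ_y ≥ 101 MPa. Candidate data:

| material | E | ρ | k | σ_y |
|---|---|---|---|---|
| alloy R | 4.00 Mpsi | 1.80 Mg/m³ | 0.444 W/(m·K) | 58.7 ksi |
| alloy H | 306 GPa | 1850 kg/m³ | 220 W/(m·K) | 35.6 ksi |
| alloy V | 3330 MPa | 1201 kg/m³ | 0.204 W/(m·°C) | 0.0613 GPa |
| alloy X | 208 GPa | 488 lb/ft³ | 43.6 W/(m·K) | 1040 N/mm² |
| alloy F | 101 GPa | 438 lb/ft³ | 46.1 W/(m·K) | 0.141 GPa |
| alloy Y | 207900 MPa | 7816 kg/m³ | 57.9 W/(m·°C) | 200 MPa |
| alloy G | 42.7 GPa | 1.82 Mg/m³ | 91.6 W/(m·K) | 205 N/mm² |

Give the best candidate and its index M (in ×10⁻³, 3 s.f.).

alloy H, M = 9.46×10⁻³

Screen on constraints: k ≥ 0.324 W/(m·K); σ_y ≥ 101 MPa. Survivors: alloy R, alloy H, alloy X, alloy F, alloy Y, alloy G.
After converting to SI:
  alloy R: E = 27.58 GPa, ρ = 1800 kg/m³
  alloy H: E = 306.0 GPa, ρ = 1850 kg/m³
  alloy X: E = 208.0 GPa, ρ = 7817 kg/m³
  alloy F: E = 101.0 GPa, ρ = 7016 kg/m³
  alloy Y: E = 207.9 GPa, ρ = 7816 kg/m³
  alloy G: E = 42.70 GPa, ρ = 1820 kg/m³
  alloy H: M = 9.46×10⁻³
  alloy G: M = 3.59×10⁻³
  alloy R: M = 2.92×10⁻³
  alloy X: M = 1.84×10⁻³
  alloy Y: M = 1.84×10⁻³
  alloy F: M = 1.43×10⁻³
Alloy H ranks first.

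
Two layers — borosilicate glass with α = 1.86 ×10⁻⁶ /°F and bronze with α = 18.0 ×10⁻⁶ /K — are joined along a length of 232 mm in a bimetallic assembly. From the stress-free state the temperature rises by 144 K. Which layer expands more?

bronze

borosilicate glass: α = 1.86×10⁻⁶/°F × 9/5 = 3.35×10⁻⁶/K.
α(borosilicate glass) = 3.35×10⁻⁶/K vs α(bronze) = 18.0×10⁻⁶/K.
Higher α expands more for the same ΔT: bronze.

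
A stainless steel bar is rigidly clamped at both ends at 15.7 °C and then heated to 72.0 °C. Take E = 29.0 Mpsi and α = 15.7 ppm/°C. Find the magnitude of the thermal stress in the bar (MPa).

177 MPa

E = 29.0 Mpsi = 199.9 GPa.
ΔT = 56.30 K. Constrained thermal stress σ = E·α·ΔT = 199.9×10³ MPa × 15.7×10⁻⁶ × 56.30 = 177 MPa (compressive).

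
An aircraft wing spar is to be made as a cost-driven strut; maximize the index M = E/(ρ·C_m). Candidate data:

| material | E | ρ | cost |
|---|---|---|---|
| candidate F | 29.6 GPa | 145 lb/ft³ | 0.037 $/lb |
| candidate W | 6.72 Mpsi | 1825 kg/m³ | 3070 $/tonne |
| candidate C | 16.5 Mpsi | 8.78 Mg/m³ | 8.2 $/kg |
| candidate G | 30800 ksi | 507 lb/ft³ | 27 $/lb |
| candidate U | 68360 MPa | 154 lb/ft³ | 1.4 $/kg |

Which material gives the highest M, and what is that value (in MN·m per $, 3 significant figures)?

candidate F, M = 156 MN·m per $

In SI units:
  candidate F: E = 29.60 GPa, ρ = 2323 kg/m³, cost = 0.08157 $/kg
  candidate W: E = 46.33 GPa, ρ = 1825 kg/m³, cost = 3.070 $/kg
  candidate C: E = 113.8 GPa, ρ = 8780 kg/m³, cost = 8.200 $/kg
  candidate G: E = 212.4 GPa, ρ = 8121 kg/m³, cost = 59.52 $/kg
  candidate U: E = 68.36 GPa, ρ = 2467 kg/m³, cost = 1.400 $/kg
  candidate F: M = 156 MN·m per $
  candidate U: M = 19.8 MN·m per $
  candidate W: M = 8.27 MN·m per $
  candidate C: M = 1.58 MN·m per $
  candidate G: M = 0.439 MN·m per $
Candidate F has the largest M.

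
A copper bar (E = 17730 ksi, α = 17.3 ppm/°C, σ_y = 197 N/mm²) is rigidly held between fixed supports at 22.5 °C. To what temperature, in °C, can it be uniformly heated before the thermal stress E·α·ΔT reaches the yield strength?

116 °C

E = 17730 ksi = 122.2 GPa.
σ_y = 197 N/mm² = 197.0 MPa.
E·α·ΔT = 197.0 MPa ⇒ ΔT = 197.0 / (122.2×10³ × 17.3×10⁻⁶) = 93.15 K.
T = 22.5 + 93.15 = 115.7 °C.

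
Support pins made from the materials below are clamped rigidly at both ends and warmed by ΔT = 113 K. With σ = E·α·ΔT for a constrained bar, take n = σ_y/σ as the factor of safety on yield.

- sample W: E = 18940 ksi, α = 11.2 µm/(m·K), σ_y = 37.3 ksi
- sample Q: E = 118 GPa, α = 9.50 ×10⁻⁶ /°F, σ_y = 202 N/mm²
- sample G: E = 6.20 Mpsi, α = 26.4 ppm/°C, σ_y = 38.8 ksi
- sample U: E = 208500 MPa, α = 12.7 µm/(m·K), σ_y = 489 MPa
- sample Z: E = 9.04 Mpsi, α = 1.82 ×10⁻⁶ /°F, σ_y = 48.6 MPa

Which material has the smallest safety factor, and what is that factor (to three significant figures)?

In consistent units (E in GPa, α in ×10⁻⁶/K, σ_y in MPa):
  sample W: E = 130.6, α = 11.2, σ_y = 257.2 → σ = 165 MPa, n = 1.56
  sample Q: E = 118.0, α = 17.1, σ_y = 202.0 → σ = 228 MPa, n = 0.886
  sample G: E = 42.75, α = 26.4, σ_y = 267.5 → σ = 128 MPa, n = 2.10
  sample U: E = 208.5, α = 12.7, σ_y = 489.0 → σ = 299 MPa, n = 1.63
  sample Z: E = 62.33, α = 3.28, σ_y = 48.60 → σ = 23.1 MPa, n = 2.11
The minimum is sample Q at n = 0.886.

sample Q, n = 0.886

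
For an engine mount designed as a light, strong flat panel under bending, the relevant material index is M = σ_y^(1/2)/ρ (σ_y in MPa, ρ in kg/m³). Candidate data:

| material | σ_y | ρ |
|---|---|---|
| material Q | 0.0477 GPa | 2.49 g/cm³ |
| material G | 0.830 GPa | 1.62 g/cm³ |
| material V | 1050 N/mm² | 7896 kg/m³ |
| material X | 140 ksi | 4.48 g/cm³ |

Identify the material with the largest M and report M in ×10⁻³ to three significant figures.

Convert each candidate to consistent units, then evaluate M:
  material Q: σ_y = 47.70 MPa, ρ = 2490 kg/m³
  material G: σ_y = 830.0 MPa, ρ = 1620 kg/m³
  material V: σ_y = 1050 MPa, ρ = 7896 kg/m³
  material X: σ_y = 965.3 MPa, ρ = 4480 kg/m³
  material G: M = 17.8×10⁻³
  material X: M = 6.93×10⁻³
  material V: M = 4.10×10⁻³
  material Q: M = 2.77×10⁻³
Material G has the largest M.

material G, M = 17.8×10⁻³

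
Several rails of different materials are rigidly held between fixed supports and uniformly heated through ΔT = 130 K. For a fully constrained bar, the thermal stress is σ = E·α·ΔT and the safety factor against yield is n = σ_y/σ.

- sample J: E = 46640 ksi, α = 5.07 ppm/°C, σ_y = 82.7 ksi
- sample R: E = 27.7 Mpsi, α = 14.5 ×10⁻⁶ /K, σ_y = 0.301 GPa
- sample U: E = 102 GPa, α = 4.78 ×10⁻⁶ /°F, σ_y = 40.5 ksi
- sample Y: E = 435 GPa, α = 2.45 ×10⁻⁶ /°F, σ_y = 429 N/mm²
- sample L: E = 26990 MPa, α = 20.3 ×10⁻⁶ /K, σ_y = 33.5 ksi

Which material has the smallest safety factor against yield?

sample R

With everything in SI (GPa, ×10⁻⁶/K, MPa):
  sample J: E = 321.6, α = 5.07, σ_y = 570.2 → σ = 212 MPa, n = 2.69
  sample R: E = 191.0, α = 14.5, σ_y = 301.0 → σ = 360 MPa, n = 0.836
  sample U: E = 102.0, α = 8.60, σ_y = 279.2 → σ = 114 MPa, n = 2.45
  sample Y: E = 435.0, α = 4.41, σ_y = 429.0 → σ = 249 MPa, n = 1.72
  sample L: E = 26.99, α = 20.3, σ_y = 231.0 → σ = 71.2 MPa, n = 3.24
Smallest n: sample R with n = 0.836.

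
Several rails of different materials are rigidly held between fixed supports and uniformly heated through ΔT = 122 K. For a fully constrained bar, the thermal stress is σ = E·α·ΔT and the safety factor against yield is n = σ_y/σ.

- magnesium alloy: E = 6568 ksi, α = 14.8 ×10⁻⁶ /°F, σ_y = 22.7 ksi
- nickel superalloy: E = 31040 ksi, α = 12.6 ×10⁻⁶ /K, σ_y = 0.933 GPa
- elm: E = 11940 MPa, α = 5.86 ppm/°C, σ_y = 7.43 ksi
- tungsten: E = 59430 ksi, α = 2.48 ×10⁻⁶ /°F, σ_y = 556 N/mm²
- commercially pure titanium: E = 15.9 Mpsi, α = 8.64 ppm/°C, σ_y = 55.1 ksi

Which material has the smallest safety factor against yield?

magnesium alloy

Per material, after unit conversion:
  magnesium alloy: E = 45.28, α = 26.6, σ_y = 156.5 → σ = 147 MPa, n = 1.06
  nickel superalloy: E = 214.0, α = 12.6, σ_y = 933.0 → σ = 329 MPa, n = 2.84
  elm: E = 11.94, α = 5.86, σ_y = 51.23 → σ = 8.54 MPa, n = 6.00
  tungsten: E = 409.8, α = 4.46, σ_y = 556.0 → σ = 223 MPa, n = 2.49
  commercially pure titanium: E = 109.6, α = 8.64, σ_y = 379.9 → σ = 116 MPa, n = 3.29
Magnesium alloy has the lowest safety factor, n = 1.06.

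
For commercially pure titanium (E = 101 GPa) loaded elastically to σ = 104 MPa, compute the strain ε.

ε = σ/E = 104 / 101000 = 1.03×10⁻³.

1.03×10⁻³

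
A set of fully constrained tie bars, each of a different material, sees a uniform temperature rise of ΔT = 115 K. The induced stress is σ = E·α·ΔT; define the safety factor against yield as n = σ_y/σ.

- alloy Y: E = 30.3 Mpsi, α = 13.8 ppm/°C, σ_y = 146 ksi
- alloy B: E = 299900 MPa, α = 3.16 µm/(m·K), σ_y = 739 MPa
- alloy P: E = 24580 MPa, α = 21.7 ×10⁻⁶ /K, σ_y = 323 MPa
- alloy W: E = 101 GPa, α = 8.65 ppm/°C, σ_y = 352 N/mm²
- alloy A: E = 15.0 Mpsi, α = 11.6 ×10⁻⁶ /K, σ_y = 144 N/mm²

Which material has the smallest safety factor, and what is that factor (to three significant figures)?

alloy A, n = 1.04

With everything in SI (GPa, ×10⁻⁶/K, MPa):
  alloy Y: E = 208.9, α = 13.8, σ_y = 1007 → σ = 332 MPa, n = 3.04
  alloy B: E = 299.9, α = 3.16, σ_y = 739.0 → σ = 109 MPa, n = 6.78
  alloy P: E = 24.58, α = 21.7, σ_y = 323.0 → σ = 61.3 MPa, n = 5.27
  alloy W: E = 101.0, α = 8.65, σ_y = 352.0 → σ = 100 MPa, n = 3.50
  alloy A: E = 103.4, α = 11.6, σ_y = 144.0 → σ = 138 MPa, n = 1.04
The minimum is alloy A at n = 1.04.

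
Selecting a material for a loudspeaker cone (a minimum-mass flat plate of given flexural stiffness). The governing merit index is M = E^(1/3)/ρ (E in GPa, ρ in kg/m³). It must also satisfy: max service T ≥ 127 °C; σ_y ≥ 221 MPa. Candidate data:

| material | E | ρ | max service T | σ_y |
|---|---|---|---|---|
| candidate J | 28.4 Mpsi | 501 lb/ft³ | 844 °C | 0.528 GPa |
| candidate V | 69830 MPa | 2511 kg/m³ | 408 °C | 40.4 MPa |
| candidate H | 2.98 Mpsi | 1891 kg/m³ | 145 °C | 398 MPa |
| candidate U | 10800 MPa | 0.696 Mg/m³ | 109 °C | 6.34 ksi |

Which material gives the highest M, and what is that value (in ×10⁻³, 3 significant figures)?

candidate H, M = 1.45×10⁻³

Screen on constraints: max service T ≥ 127 °C; σ_y ≥ 221 MPa. Survivors: candidate J, candidate H.
Convert each candidate to consistent units, then evaluate M:
  candidate J: E = 195.8 GPa, ρ = 8025 kg/m³
  candidate H: E = 20.55 GPa, ρ = 1891 kg/m³
  candidate H: M = 1.45×10⁻³
  candidate J: M = 0.724×10⁻³
Candidate H ranks first.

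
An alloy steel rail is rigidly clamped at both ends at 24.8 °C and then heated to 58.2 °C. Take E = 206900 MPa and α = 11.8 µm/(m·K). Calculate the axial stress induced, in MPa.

E = 206900 MPa = 206.9 GPa.
ΔT = 33.40 K. Constrained thermal stress σ = E·α·ΔT = 206.9×10³ MPa × 11.8×10⁻⁶ × 33.40 = 81.5 MPa (compressive).

81.5 MPa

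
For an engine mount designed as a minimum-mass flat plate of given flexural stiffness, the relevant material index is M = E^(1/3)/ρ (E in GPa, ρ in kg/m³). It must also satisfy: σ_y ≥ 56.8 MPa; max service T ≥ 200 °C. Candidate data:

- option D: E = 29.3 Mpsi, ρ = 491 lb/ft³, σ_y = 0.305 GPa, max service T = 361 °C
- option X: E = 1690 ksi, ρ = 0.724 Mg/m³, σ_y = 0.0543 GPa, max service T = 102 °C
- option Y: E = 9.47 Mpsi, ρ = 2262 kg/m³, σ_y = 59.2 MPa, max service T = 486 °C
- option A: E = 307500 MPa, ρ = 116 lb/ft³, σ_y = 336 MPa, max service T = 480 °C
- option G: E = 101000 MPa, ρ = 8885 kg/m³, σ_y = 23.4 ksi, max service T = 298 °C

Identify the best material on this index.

Screen on constraints: σ_y ≥ 56.8 MPa; max service T ≥ 200 °C. Survivors: option D, option Y, option A, option G.
In SI units:
  option D: E = 202.0 GPa, ρ = 7865 kg/m³
  option Y: E = 65.29 GPa, ρ = 2262 kg/m³
  option A: E = 307.5 GPa, ρ = 1858 kg/m³
  option G: E = 101.0 GPa, ρ = 8885 kg/m³
  option A: M = 3.63×10⁻³
  option Y: M = 1.78×10⁻³
  option D: M = 0.746×10⁻³
  option G: M = 0.524×10⁻³
Highest index: option A.

option A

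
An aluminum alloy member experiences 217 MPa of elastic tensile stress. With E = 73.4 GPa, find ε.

2.96×10⁻³

ε = σ/E = 217 / 73400 = 2.96×10⁻³.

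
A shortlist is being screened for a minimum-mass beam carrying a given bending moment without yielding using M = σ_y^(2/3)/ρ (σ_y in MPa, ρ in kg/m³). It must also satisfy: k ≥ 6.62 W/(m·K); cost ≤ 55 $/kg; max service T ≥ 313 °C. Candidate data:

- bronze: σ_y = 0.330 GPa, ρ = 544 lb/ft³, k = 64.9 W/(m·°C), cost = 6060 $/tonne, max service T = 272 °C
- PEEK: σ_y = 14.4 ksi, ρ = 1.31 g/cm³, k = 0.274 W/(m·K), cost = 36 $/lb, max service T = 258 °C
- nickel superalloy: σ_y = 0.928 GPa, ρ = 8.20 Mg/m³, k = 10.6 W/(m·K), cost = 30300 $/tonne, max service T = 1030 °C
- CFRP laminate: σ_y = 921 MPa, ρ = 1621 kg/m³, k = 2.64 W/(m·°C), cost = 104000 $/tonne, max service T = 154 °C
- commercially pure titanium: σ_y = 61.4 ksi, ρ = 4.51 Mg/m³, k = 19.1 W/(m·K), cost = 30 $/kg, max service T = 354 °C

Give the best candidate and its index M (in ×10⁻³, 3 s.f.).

commercially pure titanium, M = 12.5×10⁻³

Screen on constraints: k ≥ 6.62 W/(m·K); cost ≤ 55 $/kg; max service T ≥ 313 °C. Survivors: nickel superalloy, commercially pure titanium.
Putting every candidate on a common basis:
  nickel superalloy: σ_y = 928.0 MPa, ρ = 8200 kg/m³
  commercially pure titanium: σ_y = 423.3 MPa, ρ = 4510 kg/m³
  commercially pure titanium: M = 12.5×10⁻³
  nickel superalloy: M = 11.6×10⁻³
Commercially pure titanium ranks first.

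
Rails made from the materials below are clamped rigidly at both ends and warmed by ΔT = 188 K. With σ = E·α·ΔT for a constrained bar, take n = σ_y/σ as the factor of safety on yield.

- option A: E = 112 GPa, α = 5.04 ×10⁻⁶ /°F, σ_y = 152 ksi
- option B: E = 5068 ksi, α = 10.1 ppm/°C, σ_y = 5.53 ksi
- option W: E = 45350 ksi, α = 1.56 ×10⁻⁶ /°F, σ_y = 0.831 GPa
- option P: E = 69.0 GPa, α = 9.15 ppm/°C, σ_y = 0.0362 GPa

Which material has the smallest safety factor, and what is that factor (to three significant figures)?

Converting E to GPa, α to ×10⁻⁶/K, σ_y to MPa, then σ and n for each:
  option A: E = 112.0, α = 9.07, σ_y = 1048 → σ = 191 MPa, n = 5.49
  option B: E = 34.94, α = 10.1, σ_y = 38.13 → σ = 66.3 MPa, n = 0.575
  option W: E = 312.7, α = 2.81, σ_y = 831.0 → σ = 165 MPa, n = 5.03
  option P: E = 69.00, α = 9.15, σ_y = 36.20 → σ = 119 MPa, n = 0.305
The minimum is option P at n = 0.305.

option P, n = 0.305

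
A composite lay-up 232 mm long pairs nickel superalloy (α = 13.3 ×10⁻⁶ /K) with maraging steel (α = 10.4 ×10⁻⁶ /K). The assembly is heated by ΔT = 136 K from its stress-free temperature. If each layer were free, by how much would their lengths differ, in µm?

Δα = |13.3 − 10.4|×10⁻⁶/K = 2.90×10⁻⁶/K.
ΔL_mismatch = Δα·L·ΔT = 2.90×10⁻⁶ × 232.0 mm × 136.0 K = 91.5 µm.

91.5 µm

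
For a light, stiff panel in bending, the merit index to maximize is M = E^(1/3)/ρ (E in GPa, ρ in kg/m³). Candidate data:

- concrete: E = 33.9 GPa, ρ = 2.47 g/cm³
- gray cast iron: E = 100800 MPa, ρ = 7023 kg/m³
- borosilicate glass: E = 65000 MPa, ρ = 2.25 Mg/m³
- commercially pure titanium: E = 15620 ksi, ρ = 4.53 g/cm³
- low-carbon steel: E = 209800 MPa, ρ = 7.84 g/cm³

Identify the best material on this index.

Normalizing units and computing the index:
  concrete: E = 33.90 GPa, ρ = 2470 kg/m³
  gray cast iron: E = 100.8 GPa, ρ = 7023 kg/m³
  borosilicate glass: E = 65.00 GPa, ρ = 2250 kg/m³
  commercially pure titanium: E = 107.7 GPa, ρ = 4530 kg/m³
  low-carbon steel: E = 209.8 GPa, ρ = 7840 kg/m³
  borosilicate glass: M = 1.79×10⁻³
  concrete: M = 1.31×10⁻³
  commercially pure titanium: M = 1.05×10⁻³
  low-carbon steel: M = 0.758×10⁻³
  gray cast iron: M = 0.663×10⁻³
The maximum is for borosilicate glass.

borosilicate glass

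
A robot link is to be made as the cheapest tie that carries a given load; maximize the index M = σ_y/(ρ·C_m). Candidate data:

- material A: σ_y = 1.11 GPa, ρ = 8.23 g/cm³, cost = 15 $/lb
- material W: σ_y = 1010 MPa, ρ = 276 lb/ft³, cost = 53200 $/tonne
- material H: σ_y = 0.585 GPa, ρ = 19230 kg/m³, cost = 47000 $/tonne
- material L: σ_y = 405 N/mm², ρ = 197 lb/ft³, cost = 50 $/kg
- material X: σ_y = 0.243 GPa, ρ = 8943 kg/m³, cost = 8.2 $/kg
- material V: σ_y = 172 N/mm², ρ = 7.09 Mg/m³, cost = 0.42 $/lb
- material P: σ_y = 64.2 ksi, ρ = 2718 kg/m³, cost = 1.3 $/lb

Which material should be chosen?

Putting every candidate on a common basis:
  material A: σ_y = 1110 MPa, ρ = 8230 kg/m³, cost = 33.07 $/kg
  material W: σ_y = 1010 MPa, ρ = 4421 kg/m³, cost = 53.20 $/kg
  material H: σ_y = 585.0 MPa, ρ = 19230 kg/m³, cost = 47.00 $/kg
  material L: σ_y = 405.0 MPa, ρ = 3156 kg/m³, cost = 50.00 $/kg
  material X: σ_y = 243.0 MPa, ρ = 8943 kg/m³, cost = 8.200 $/kg
  material V: σ_y = 172.0 MPa, ρ = 7090 kg/m³, cost = 0.9259 $/kg
  material P: σ_y = 442.6 MPa, ρ = 2718 kg/m³, cost = 2.866 $/kg
  material P: M = 56.8 kN·m per $
  material V: M = 26.2 kN·m per $
  material W: M = 4.29 kN·m per $
  material A: M = 4.08 kN·m per $
  material X: M = 3.31 kN·m per $
  material L: M = 2.57 kN·m per $
  material H: M = 0.647 kN·m per $
Material P has the largest M.

material P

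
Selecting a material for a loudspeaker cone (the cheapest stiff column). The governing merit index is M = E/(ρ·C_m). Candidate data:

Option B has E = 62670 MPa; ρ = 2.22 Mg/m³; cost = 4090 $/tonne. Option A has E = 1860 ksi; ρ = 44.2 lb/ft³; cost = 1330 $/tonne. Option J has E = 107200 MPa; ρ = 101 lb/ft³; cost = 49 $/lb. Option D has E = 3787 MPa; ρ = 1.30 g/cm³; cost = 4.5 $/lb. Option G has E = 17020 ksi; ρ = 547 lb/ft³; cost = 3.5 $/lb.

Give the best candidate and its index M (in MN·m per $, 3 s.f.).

option A, M = 13.6 MN·m per $

Putting every candidate on a common basis:
  option B: E = 62.67 GPa, ρ = 2220 kg/m³, cost = 4.090 $/kg
  option A: E = 12.82 GPa, ρ = 708.0 kg/m³, cost = 1.330 $/kg
  option J: E = 107.2 GPa, ρ = 1618 kg/m³, cost = 108.0 $/kg
  option D: E = 3.787 GPa, ρ = 1300 kg/m³, cost = 9.921 $/kg
  option G: E = 117.3 GPa, ρ = 8762 kg/m³, cost = 7.716 $/kg
  option A: M = 13.6 MN·m per $
  option B: M = 6.90 MN·m per $
  option G: M = 1.74 MN·m per $
  option J: M = 0.613 MN·m per $
  option D: M = 0.294 MN·m per $
Highest index: option A.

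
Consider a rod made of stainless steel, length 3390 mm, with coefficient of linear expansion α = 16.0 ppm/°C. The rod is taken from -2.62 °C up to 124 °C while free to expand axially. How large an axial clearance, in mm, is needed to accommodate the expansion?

6.87 mm

ΔT = 124 − (-2.62) = 126.6 K.
ΔL = α·L₀·ΔT = 16.0×10⁻⁶ × 3390 mm × 126.6 K = 6.87 mm.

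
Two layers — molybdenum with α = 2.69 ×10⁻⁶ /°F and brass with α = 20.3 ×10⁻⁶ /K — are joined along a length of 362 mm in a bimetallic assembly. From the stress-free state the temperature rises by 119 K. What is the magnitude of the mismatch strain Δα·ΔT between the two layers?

molybdenum: α = 2.69×10⁻⁶/°F × 9/5 = 4.84×10⁻⁶/K.
Δα = |4.84 − 20.3|×10⁻⁶/K = 15.5×10⁻⁶/K.
Mismatch strain = Δα·ΔT = 15.5×10⁻⁶ × 119.0 = 1.84×10⁻³.

1.84×10⁻³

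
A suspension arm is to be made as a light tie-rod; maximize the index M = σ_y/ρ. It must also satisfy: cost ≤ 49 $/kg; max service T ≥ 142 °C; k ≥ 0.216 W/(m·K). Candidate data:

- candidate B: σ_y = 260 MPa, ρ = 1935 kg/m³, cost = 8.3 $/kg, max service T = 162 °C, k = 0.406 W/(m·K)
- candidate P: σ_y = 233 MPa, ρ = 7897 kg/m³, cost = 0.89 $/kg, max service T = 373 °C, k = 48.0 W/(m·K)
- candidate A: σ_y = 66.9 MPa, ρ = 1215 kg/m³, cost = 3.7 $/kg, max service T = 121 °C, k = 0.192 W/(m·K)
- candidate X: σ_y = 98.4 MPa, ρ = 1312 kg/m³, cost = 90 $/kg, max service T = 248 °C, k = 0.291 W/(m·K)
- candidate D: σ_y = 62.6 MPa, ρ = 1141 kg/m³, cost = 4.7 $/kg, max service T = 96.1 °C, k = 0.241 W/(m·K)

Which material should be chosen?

Screen on constraints: cost ≤ 49 $/kg; max service T ≥ 142 °C; k ≥ 0.216 W/(m·K). Survivors: candidate B, candidate P.
Evaluate M for each candidate:
  candidate B: M = 134 kN·m/kg
  candidate P: M = 29.5 kN·m/kg
Highest index: candidate B.

candidate B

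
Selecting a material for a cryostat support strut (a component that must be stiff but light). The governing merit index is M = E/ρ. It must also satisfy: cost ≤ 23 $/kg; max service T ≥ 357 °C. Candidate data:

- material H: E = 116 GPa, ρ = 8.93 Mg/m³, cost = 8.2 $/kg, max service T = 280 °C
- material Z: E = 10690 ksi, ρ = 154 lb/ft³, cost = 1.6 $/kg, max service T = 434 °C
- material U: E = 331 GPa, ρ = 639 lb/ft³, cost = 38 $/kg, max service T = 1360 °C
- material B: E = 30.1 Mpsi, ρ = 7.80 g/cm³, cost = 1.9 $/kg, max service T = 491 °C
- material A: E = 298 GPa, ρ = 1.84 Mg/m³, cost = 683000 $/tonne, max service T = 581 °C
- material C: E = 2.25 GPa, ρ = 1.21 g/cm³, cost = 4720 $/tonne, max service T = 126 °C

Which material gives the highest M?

Screen on constraints: cost ≤ 23 $/kg; max service T ≥ 357 °C. Survivors: material Z, material B.
In SI units:
  material Z: E = 73.70 GPa, ρ = 2467 kg/m³
  material B: E = 207.5 GPa, ρ = 7800 kg/m³
  material Z: M = 29.9 MN·m/kg
  material B: M = 26.6 MN·m/kg
Material Z ranks first.

material Z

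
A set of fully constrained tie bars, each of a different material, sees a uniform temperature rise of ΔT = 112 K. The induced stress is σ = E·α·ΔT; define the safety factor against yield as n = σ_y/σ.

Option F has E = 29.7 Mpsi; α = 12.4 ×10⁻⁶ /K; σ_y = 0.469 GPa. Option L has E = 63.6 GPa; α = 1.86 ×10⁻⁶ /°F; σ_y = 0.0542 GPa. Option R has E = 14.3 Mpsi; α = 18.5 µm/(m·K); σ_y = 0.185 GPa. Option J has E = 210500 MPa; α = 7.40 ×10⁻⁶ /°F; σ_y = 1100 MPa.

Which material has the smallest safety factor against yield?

option R

With everything in SI (GPa, ×10⁻⁶/K, MPa):
  option F: E = 204.8, α = 12.4, σ_y = 469.0 → σ = 284 MPa, n = 1.65
  option L: E = 63.60, α = 3.35, σ_y = 54.20 → σ = 23.8 MPa, n = 2.27
  option R: E = 98.60, α = 18.5, σ_y = 185.0 → σ = 204 MPa, n = 0.906
  option J: E = 210.5, α = 13.3, σ_y = 1100 → σ = 314 MPa, n = 3.50
Option R has the lowest safety factor, n = 0.906.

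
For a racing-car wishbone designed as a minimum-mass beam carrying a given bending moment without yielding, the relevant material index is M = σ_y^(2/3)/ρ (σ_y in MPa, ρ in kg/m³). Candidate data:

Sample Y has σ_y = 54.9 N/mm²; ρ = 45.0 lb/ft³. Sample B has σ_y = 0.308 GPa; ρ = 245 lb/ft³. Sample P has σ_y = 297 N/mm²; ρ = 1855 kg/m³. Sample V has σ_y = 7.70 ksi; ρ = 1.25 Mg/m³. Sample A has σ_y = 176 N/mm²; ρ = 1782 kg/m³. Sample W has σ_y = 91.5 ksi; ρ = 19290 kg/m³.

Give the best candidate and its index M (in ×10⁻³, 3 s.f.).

sample P, M = 24.0×10⁻³

Putting every candidate on a common basis:
  sample Y: σ_y = 54.90 MPa, ρ = 720.8 kg/m³
  sample B: σ_y = 308.0 MPa, ρ = 3925 kg/m³
  sample P: σ_y = 297.0 MPa, ρ = 1855 kg/m³
  sample V: σ_y = 53.09 MPa, ρ = 1250 kg/m³
  sample A: σ_y = 176.0 MPa, ρ = 1782 kg/m³
  sample W: σ_y = 630.9 MPa, ρ = 19290 kg/m³
  sample P: M = 24.0×10⁻³
  sample Y: M = 20.0×10⁻³
  sample A: M = 17.6×10⁻³
  sample B: M = 11.6×10⁻³
  sample V: M = 11.3×10⁻³
  sample W: M = 3.81×10⁻³
Sample P ranks first.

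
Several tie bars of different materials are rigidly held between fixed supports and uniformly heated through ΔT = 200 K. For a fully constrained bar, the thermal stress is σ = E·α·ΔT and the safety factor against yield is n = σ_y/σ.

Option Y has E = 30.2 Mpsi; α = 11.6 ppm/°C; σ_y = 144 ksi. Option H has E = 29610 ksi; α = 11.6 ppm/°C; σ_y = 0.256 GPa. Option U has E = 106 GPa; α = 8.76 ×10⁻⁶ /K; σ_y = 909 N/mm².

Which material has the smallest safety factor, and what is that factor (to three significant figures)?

In consistent units (E in GPa, α in ×10⁻⁶/K, σ_y in MPa):
  option Y: E = 208.2, α = 11.6, σ_y = 992.8 → σ = 483 MPa, n = 2.06
  option H: E = 204.2, α = 11.6, σ_y = 256.0 → σ = 474 MPa, n = 0.540
  option U: E = 106.0, α = 8.76, σ_y = 909.0 → σ = 186 MPa, n = 4.89
The minimum is option H at n = 0.540.

option H, n = 0.540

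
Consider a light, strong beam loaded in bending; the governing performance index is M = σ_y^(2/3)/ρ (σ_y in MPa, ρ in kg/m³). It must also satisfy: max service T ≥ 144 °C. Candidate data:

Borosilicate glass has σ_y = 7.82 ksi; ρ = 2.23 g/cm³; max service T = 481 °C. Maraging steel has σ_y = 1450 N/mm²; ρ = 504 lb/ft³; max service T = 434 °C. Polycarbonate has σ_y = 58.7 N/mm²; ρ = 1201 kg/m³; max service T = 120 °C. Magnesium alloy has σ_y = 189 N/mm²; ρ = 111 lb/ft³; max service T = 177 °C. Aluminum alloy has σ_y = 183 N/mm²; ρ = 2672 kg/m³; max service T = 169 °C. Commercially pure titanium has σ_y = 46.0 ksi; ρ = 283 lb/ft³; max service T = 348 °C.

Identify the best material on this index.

Screen on constraints: max service T ≥ 144 °C. Survivors: borosilicate glass, maraging steel, magnesium alloy, aluminum alloy, commercially pure titanium.
Convert each candidate to consistent units, then evaluate M:
  borosilicate glass: σ_y = 53.92 MPa, ρ = 2230 kg/m³
  maraging steel: σ_y = 1450 MPa, ρ = 8073 kg/m³
  magnesium alloy: σ_y = 189.0 MPa, ρ = 1778 kg/m³
  aluminum alloy: σ_y = 183.0 MPa, ρ = 2672 kg/m³
  commercially pure titanium: σ_y = 317.2 MPa, ρ = 4533 kg/m³
  magnesium alloy: M = 18.5×10⁻³
  maraging steel: M = 15.9×10⁻³
  aluminum alloy: M = 12.1×10⁻³
  commercially pure titanium: M = 10.3×10⁻³
  borosilicate glass: M = 6.40×10⁻³
Magnesium alloy ranks first.

magnesium alloy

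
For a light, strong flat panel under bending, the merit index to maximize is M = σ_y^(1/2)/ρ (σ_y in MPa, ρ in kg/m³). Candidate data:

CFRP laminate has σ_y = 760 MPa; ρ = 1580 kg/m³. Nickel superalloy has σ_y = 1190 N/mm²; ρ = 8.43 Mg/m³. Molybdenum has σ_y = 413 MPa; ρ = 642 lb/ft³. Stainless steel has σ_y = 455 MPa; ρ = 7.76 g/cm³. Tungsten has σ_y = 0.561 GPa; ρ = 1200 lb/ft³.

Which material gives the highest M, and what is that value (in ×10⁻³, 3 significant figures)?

In SI units:
  CFRP laminate: σ_y = 760.0 MPa, ρ = 1580 kg/m³
  nickel superalloy: σ_y = 1190 MPa, ρ = 8430 kg/m³
  molybdenum: σ_y = 413.0 MPa, ρ = 10280 kg/m³
  stainless steel: σ_y = 455.0 MPa, ρ = 7760 kg/m³
  tungsten: σ_y = 561.0 MPa, ρ = 19220 kg/m³
  CFRP laminate: M = 17.4×10⁻³
  nickel superalloy: M = 4.09×10⁻³
  stainless steel: M = 2.75×10⁻³
  molybdenum: M = 1.98×10⁻³
  tungsten: M = 1.23×10⁻³
CFRP laminate ranks first.

CFRP laminate, M = 17.4×10⁻³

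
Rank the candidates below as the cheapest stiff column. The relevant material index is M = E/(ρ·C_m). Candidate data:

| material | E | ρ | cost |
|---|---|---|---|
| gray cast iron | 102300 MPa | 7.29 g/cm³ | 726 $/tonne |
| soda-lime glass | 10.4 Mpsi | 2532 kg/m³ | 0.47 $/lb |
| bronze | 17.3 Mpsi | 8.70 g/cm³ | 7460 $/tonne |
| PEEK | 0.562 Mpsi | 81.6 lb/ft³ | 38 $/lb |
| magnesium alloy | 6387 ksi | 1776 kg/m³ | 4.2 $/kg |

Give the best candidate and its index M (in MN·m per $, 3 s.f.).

soda-lime glass, M = 27.3 MN·m per $

Convert each candidate to consistent units, then evaluate M:
  gray cast iron: E = 102.3 GPa, ρ = 7290 kg/m³, cost = 0.7260 $/kg
  soda-lime glass: E = 71.71 GPa, ρ = 2532 kg/m³, cost = 1.036 $/kg
  bronze: E = 119.3 GPa, ρ = 8700 kg/m³, cost = 7.460 $/kg
  PEEK: E = 3.875 GPa, ρ = 1307 kg/m³, cost = 83.77 $/kg
  magnesium alloy: E = 44.04 GPa, ρ = 1776 kg/m³, cost = 4.200 $/kg
  soda-lime glass: M = 27.3 MN·m per $
  gray cast iron: M = 19.3 MN·m per $
  magnesium alloy: M = 5.90 MN·m per $
  bronze: M = 1.84 MN·m per $
  PEEK: M = 0.0354 MN·m per $
The maximum is for soda-lime glass.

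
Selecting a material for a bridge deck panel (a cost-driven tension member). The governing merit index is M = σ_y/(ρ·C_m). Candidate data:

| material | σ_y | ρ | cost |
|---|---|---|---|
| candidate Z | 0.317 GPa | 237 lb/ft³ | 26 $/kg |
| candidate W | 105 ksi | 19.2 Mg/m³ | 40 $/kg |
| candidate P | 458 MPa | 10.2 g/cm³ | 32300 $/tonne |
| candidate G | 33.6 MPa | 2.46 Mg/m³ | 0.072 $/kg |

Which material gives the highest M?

Normalizing units and computing the index:
  candidate Z: σ_y = 317.0 MPa, ρ = 3796 kg/m³, cost = 26.00 $/kg
  candidate W: σ_y = 723.9 MPa, ρ = 19200 kg/m³, cost = 40.00 $/kg
  candidate P: σ_y = 458.0 MPa, ρ = 10200 kg/m³, cost = 32.30 $/kg
  candidate G: σ_y = 33.60 MPa, ρ = 2460 kg/m³, cost = 0.07200 $/kg
  candidate G: M = 190 kN·m per $
  candidate Z: M = 3.21 kN·m per $
  candidate P: M = 1.39 kN·m per $
  candidate W: M = 0.943 kN·m per $
The maximum is for candidate G.

candidate G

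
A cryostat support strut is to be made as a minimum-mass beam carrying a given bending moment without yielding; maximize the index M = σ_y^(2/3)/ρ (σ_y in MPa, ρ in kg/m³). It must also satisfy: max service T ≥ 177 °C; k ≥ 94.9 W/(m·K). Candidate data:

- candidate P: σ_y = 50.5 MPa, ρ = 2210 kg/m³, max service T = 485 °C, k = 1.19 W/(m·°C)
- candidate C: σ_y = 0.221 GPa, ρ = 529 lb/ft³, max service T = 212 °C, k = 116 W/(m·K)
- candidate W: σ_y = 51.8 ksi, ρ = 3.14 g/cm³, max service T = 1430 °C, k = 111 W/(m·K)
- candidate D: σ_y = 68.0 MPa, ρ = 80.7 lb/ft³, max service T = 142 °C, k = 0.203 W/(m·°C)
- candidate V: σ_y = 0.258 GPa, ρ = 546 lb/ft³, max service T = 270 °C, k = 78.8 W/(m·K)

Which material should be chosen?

candidate W

Screen on constraints: max service T ≥ 177 °C; k ≥ 94.9 W/(m·K). Survivors: candidate C, candidate W.
Normalizing units and computing the index:
  candidate C: σ_y = 221.0 MPa, ρ = 8474 kg/m³
  candidate W: σ_y = 357.1 MPa, ρ = 3140 kg/m³
  candidate W: M = 16.0×10⁻³
  candidate C: M = 4.31×10⁻³
The maximum is for candidate W.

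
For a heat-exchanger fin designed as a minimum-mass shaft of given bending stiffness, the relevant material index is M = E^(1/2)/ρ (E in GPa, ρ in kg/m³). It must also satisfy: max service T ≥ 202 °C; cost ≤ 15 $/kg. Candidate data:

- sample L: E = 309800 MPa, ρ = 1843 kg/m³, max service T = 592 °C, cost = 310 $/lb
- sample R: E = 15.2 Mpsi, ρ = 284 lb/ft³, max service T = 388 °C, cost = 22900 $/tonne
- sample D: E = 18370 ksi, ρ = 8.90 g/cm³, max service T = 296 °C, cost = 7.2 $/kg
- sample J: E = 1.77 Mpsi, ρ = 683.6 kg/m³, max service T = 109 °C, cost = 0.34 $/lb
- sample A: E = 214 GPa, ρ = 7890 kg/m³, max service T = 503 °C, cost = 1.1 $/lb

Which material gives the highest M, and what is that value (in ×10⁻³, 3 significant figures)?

Screen on constraints: max service T ≥ 202 °C; cost ≤ 15 $/kg. Survivors: sample D, sample A.
Convert each candidate to consistent units, then evaluate M:
  sample D: E = 126.7 GPa, ρ = 8900 kg/m³
  sample A: E = 214.0 GPa, ρ = 7890 kg/m³
  sample A: M = 1.85×10⁻³
  sample D: M = 1.26×10⁻³
Sample A ranks first.

sample A, M = 1.85×10⁻³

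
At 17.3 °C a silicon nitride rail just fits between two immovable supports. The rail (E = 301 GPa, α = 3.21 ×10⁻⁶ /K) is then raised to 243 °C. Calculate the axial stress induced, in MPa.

ΔT = 225.7 K. Constrained thermal stress σ = E·α·ΔT = 301.0×10³ MPa × 3.21×10⁻⁶ × 225.7 = 218 MPa (compressive).

218 MPa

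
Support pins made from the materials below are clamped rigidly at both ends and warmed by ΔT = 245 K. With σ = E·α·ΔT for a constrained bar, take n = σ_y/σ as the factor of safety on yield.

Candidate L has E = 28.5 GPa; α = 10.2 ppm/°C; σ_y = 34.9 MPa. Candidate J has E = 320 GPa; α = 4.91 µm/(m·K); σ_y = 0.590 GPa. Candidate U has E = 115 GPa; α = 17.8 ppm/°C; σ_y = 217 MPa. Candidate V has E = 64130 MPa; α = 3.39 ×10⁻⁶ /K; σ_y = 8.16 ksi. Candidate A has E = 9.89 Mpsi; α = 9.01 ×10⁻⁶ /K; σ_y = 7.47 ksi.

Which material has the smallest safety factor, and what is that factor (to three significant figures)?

candidate A, n = 0.342

Converting E to GPa, α to ×10⁻⁶/K, σ_y to MPa, then σ and n for each:
  candidate L: E = 28.50, α = 10.2, σ_y = 34.90 → σ = 71.2 MPa, n = 0.490
  candidate J: E = 320.0, α = 4.91, σ_y = 590.0 → σ = 385 MPa, n = 1.53
  candidate U: E = 115.0, α = 17.8, σ_y = 217.0 → σ = 502 MPa, n = 0.433
  candidate V: E = 64.13, α = 3.39, σ_y = 56.26 → σ = 53.3 MPa, n = 1.06
  candidate A: E = 68.19, α = 9.01, σ_y = 51.50 → σ = 151 MPa, n = 0.342
Candidate A has the lowest safety factor, n = 0.342.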